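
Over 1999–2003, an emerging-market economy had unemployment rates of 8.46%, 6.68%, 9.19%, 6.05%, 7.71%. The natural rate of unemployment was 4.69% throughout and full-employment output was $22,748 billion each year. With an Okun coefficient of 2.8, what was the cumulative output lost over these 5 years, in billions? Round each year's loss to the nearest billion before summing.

$9,325 billion

Year 1999: gap = -2.8 × (8.46 - 4.69) = -10.556%, loss ≈ 22748 × 10.556/100 ≈ 2401.
Year 2000: gap = -2.8 × (6.68 - 4.69) = -5.572%, loss ≈ 22748 × 5.572/100 ≈ 1268.
Year 2001: gap = -2.8 × (9.19 - 4.69) = -12.6%, loss ≈ 22748 × 12.6/100 ≈ 2866.
Year 2002: gap = -2.8 × (6.05 - 4.69) = -3.808%, loss ≈ 22748 × 3.808/100 ≈ 866.
Year 2003: gap = -2.8 × (7.71 - 4.69) = -8.456%, loss ≈ 22748 × 8.456/100 ≈ 1924.
Total lost output = 2401 + 1268 + 2866 + 866 + 1924 = 9325 billion.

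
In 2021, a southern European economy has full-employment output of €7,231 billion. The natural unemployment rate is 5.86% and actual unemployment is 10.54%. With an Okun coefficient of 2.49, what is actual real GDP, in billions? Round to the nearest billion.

€6,388 billion

Unemployment gap = 10.54 - 5.86 = 4.68 points, so the output gap is -2.49 × 4.68 = -11.6532%.
Actual GDP = 7231 × (1 - 11.6532/100) = 7231 × 0.883468 ≈ 6388 billion.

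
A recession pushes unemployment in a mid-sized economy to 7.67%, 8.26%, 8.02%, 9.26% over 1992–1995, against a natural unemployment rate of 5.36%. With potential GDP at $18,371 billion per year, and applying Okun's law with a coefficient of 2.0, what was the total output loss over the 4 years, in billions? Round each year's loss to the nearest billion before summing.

Year 1992: gap = -2.0 × (7.67 - 5.36) = -4.62%, loss ≈ 18371 × 4.62/100 ≈ 849.
Year 1993: gap = -2.0 × (8.26 - 5.36) = -5.8%, loss ≈ 18371 × 5.8/100 ≈ 1066.
Year 1994: gap = -2.0 × (8.02 - 5.36) = -5.32%, loss ≈ 18371 × 5.32/100 ≈ 977.
Year 1995: gap = -2.0 × (9.26 - 5.36) = -7.8%, loss ≈ 18371 × 7.8/100 ≈ 1433.
Total lost output = 849 + 1066 + 977 + 1433 = 4325 billion.

$4,325 billion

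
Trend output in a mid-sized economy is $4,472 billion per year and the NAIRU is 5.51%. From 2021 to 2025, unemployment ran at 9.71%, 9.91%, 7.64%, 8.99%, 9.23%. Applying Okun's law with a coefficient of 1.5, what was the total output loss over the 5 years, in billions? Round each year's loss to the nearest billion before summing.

Year 2021: gap = -1.5 × (9.71 - 5.51) = -6.3%, loss ≈ 4472 × 6.3/100 ≈ 282.
Year 2022: gap = -1.5 × (9.91 - 5.51) = -6.6%, loss ≈ 4472 × 6.6/100 ≈ 295.
Year 2023: gap = -1.5 × (7.64 - 5.51) = -3.195%, loss ≈ 4472 × 3.195/100 ≈ 143.
Year 2024: gap = -1.5 × (8.99 - 5.51) = -5.22%, loss ≈ 4472 × 5.22/100 ≈ 233.
Year 2025: gap = -1.5 × (9.23 - 5.51) = -5.58%, loss ≈ 4472 × 5.58/100 ≈ 250.
Total lost output = 282 + 295 + 143 + 233 + 250 = 1203 billion.

$1,203 billion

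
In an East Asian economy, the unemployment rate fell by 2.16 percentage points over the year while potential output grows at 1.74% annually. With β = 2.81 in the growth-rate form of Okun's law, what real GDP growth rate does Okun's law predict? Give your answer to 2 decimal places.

7.81%

Growth-rate Okun's law: g_Y = g_Y* - β × Δu.
g_Y = 1.74 - 2.81 × (-2.16) = 1.74 + 6.0696 = 7.8096%, i.e. 7.81% to 2 d.p.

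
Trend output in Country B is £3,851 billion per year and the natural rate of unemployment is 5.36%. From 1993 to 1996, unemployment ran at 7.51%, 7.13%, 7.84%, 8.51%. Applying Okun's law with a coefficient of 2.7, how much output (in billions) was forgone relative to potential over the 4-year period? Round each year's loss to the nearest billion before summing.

Year 1993: gap = -2.7 × (7.51 - 5.36) = -5.805%, loss ≈ 3851 × 5.805/100 ≈ 224.
Year 1994: gap = -2.7 × (7.13 - 5.36) = -4.779%, loss ≈ 3851 × 4.779/100 ≈ 184.
Year 1995: gap = -2.7 × (7.84 - 5.36) = -6.696%, loss ≈ 3851 × 6.696/100 ≈ 258.
Year 1996: gap = -2.7 × (8.51 - 5.36) = -8.505%, loss ≈ 3851 × 8.505/100 ≈ 328.
Total lost output = 224 + 184 + 258 + 328 = 994 billion.

£994 billion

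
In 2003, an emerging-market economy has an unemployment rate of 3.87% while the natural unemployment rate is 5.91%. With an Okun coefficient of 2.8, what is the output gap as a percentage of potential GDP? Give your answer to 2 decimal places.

5.71%

The unemployment gap is 3.87 - 5.91 = -2.04 percentage points.
Okun's law gives an output gap of -2.8 × (-2.04) = 5.712%, i.e. 5.71% above potential.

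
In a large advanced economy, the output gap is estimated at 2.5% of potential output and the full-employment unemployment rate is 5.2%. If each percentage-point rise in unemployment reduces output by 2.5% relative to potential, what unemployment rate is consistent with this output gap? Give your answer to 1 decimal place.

4.2%

From Okun's law, u - u* = -(output gap)/β = -(2.5)/2.5 = -1 point.
So u = 5.2 - 1 = 4.2%.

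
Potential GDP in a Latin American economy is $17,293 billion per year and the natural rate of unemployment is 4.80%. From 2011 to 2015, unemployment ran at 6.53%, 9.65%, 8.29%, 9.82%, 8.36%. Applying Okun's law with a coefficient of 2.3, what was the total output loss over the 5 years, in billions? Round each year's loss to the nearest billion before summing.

$7,418 billion

Year 2011: gap = -2.3 × (6.53 - 4.8) = -3.979%, loss ≈ 17293 × 3.979/100 ≈ 688.
Year 2012: gap = -2.3 × (9.65 - 4.8) = -11.155%, loss ≈ 17293 × 11.155/100 ≈ 1929.
Year 2013: gap = -2.3 × (8.29 - 4.8) = -8.027%, loss ≈ 17293 × 8.027/100 ≈ 1388.
Year 2014: gap = -2.3 × (9.82 - 4.8) = -11.546%, loss ≈ 17293 × 11.546/100 ≈ 1997.
Year 2015: gap = -2.3 × (8.36 - 4.8) = -8.188%, loss ≈ 17293 × 8.188/100 ≈ 1416.
Total lost output = 688 + 1929 + 1388 + 1997 + 1416 = 7418 billion.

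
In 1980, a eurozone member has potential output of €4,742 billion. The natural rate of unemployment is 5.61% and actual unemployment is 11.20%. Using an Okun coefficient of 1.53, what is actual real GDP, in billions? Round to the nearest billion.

€4,336 billion

Unemployment gap = 11.2 - 5.61 = 5.59 points, so the output gap is -1.53 × 5.59 = -8.5527%.
Actual GDP = 4742 × (1 - 8.5527/100) = 4742 × 0.914473 ≈ 4336 billion.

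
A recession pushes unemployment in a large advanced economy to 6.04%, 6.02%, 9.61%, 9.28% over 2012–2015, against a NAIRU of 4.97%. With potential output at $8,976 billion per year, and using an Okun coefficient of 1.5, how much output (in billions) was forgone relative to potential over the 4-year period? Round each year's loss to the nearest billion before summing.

$1,490 billion

Year 2012: gap = -1.5 × (6.04 - 4.97) = -1.605%, loss ≈ 8976 × 1.605/100 ≈ 144.
Year 2013: gap = -1.5 × (6.02 - 4.97) = -1.575%, loss ≈ 8976 × 1.575/100 ≈ 141.
Year 2014: gap = -1.5 × (9.61 - 4.97) = -6.96%, loss ≈ 8976 × 6.96/100 ≈ 625.
Year 2015: gap = -1.5 × (9.28 - 4.97) = -6.465%, loss ≈ 8976 × 6.465/100 ≈ 580.
Total lost output = 144 + 141 + 625 + 580 = 1490 billion.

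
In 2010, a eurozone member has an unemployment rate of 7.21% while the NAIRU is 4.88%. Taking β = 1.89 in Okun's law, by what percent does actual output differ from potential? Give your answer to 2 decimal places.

-4.40%

The unemployment gap is 7.21 - 4.88 = 2.33 percentage points.
Okun's law gives an output gap of -1.89 × 2.33 = -4.4037%, i.e. 4.40% below potential.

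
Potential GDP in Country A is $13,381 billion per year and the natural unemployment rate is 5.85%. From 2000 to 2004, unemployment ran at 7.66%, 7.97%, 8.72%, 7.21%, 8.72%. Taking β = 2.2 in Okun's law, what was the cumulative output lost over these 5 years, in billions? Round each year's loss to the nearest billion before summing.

$3,247 billion

Year 2000: gap = -2.2 × (7.66 - 5.85) = -3.982%, loss ≈ 13381 × 3.982/100 ≈ 533.
Year 2001: gap = -2.2 × (7.97 - 5.85) = -4.664%, loss ≈ 13381 × 4.664/100 ≈ 624.
Year 2002: gap = -2.2 × (8.72 - 5.85) = -6.314%, loss ≈ 13381 × 6.314/100 ≈ 845.
Year 2003: gap = -2.2 × (7.21 - 5.85) = -2.992%, loss ≈ 13381 × 2.992/100 ≈ 400.
Year 2004: gap = -2.2 × (8.72 - 5.85) = -6.314%, loss ≈ 13381 × 6.314/100 ≈ 845.
Total lost output = 533 + 624 + 845 + 400 + 845 = 3247 billion.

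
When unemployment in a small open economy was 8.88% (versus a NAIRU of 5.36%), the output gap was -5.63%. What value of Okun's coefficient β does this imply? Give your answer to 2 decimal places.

Okun's law: output gap = -β × (u - u*).
-5.63 = -β × (8.88 - 5.36) = -β × 3.52, so β = 5.63/3.52 = 1.60.

β ≈ 1.60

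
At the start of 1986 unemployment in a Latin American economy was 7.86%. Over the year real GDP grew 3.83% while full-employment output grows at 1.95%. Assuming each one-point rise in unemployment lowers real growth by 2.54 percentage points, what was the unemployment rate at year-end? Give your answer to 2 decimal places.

7.12%

Growth-rate Okun's law: g_Y = g_Y* - β × Δu, so Δu = (g_Y* - g_Y)/β.
Δu = (1.95 - 3.83)/2.54 = -1.88/2.54 = -0.74 percentage points.
Year-end unemployment = 7.86 - 0.74 = 7.12%.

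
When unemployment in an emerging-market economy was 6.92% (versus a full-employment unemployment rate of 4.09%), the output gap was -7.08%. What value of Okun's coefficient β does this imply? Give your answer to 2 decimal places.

β ≈ 2.50

Okun's law: output gap = -β × (u - u*).
-7.08 = -β × (6.92 - 4.09) = -β × 2.83, so β = 7.08/2.83 = 2.50.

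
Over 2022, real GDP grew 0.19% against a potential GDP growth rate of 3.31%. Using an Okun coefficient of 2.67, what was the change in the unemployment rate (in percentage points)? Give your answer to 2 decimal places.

Growth-rate Okun's law: g_Y = g_Y* - β × Δu, so Δu = (g_Y* - g_Y)/β.
Δu = (3.31 - 0.19)/2.67 = 3.12/2.67 = 1.17 percentage points.

1.17 percentage points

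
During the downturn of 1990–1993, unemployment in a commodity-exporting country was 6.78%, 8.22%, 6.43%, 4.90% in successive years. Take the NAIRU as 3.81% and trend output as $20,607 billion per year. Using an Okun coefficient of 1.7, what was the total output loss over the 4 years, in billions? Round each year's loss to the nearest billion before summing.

$3,885 billion

Year 1990: gap = -1.7 × (6.78 - 3.81) = -5.049%, loss ≈ 20607 × 5.049/100 ≈ 1040.
Year 1991: gap = -1.7 × (8.22 - 3.81) = -7.497%, loss ≈ 20607 × 7.497/100 ≈ 1545.
Year 1992: gap = -1.7 × (6.43 - 3.81) = -4.454%, loss ≈ 20607 × 4.454/100 ≈ 918.
Year 1993: gap = -1.7 × (4.9 - 3.81) = -1.853%, loss ≈ 20607 × 1.853/100 ≈ 382.
Total lost output = 1040 + 1545 + 918 + 382 = 3885 billion.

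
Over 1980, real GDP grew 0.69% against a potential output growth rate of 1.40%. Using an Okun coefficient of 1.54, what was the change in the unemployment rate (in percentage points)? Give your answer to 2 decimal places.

0.46 percentage points

Growth-rate Okun's law: g_Y = g_Y* - β × Δu, so Δu = (g_Y* - g_Y)/β.
Δu = (1.4 - 0.69)/1.54 = 0.71/1.54 = 0.46 percentage points.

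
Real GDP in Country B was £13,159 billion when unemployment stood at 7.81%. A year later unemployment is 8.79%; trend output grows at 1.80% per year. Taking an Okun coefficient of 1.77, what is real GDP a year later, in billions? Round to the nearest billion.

Δu = 8.79 - 7.81 = 0.98 points.
Okun's law (growth form): g_Y = g_Y* - β × Δu = 1.80 - 1.77 × (0.98) = 1.8 - 1.7346 = 0.0654%.
Real GDP in the next year = 13159 × (1 + 0.0654/100) = 13159 × 1.000654 ≈ 13168 billion.

£13,168 billion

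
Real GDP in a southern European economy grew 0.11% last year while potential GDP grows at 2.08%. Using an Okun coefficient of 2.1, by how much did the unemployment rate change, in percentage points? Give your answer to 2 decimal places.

Growth-rate Okun's law: g_Y = g_Y* - β × Δu, so Δu = (g_Y* - g_Y)/β.
Δu = (2.08 - 0.11)/2.1 = 1.97/2.1 = 0.94 percentage points.

0.94 percentage points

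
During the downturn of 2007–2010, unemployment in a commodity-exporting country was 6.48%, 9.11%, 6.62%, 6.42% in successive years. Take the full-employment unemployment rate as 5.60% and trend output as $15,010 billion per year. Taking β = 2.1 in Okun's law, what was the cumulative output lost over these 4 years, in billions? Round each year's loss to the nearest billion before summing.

$1,963 billion

Year 2007: gap = -2.1 × (6.48 - 5.6) = -1.848%, loss ≈ 15010 × 1.848/100 ≈ 277.
Year 2008: gap = -2.1 × (9.11 - 5.6) = -7.371%, loss ≈ 15010 × 7.371/100 ≈ 1106.
Year 2009: gap = -2.1 × (6.62 - 5.6) = -2.142%, loss ≈ 15010 × 2.142/100 ≈ 322.
Year 2010: gap = -2.1 × (6.42 - 5.6) = -1.722%, loss ≈ 15010 × 1.722/100 ≈ 258.
Total lost output = 277 + 1106 + 322 + 258 = 1963 billion.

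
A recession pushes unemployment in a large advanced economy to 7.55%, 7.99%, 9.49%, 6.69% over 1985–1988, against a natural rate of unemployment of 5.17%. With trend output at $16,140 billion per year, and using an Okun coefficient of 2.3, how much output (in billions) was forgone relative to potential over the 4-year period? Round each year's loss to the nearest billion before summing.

$4,099 billion

Year 1985: gap = -2.3 × (7.55 - 5.17) = -5.474%, loss ≈ 16140 × 5.474/100 ≈ 884.
Year 1986: gap = -2.3 × (7.99 - 5.17) = -6.486%, loss ≈ 16140 × 6.486/100 ≈ 1047.
Year 1987: gap = -2.3 × (9.49 - 5.17) = -9.936%, loss ≈ 16140 × 9.936/100 ≈ 1604.
Year 1988: gap = -2.3 × (6.69 - 5.17) = -3.496%, loss ≈ 16140 × 3.496/100 ≈ 564.
Total lost output = 884 + 1047 + 1604 + 564 = 4099 billion.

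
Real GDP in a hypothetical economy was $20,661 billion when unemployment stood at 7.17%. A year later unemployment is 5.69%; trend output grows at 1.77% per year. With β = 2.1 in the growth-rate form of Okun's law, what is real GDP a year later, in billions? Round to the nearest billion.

Δu = 5.69 - 7.17 = -1.48 points.
Okun's law (growth form): g_Y = g_Y* - β × Δu = 1.77 - 2.1 × (-1.48) = 1.77 + 3.108 = 4.878%.
Real GDP in the next year = 20661 × (1 + 4.878/100) = 20661 × 1.04878 ≈ 21669 billion.

$21,669 billion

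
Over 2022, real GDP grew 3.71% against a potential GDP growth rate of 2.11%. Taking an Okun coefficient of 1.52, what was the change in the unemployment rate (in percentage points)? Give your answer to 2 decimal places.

-1.05 percentage points

Growth-rate Okun's law: g_Y = g_Y* - β × Δu, so Δu = (g_Y* - g_Y)/β.
Δu = (2.11 - 3.71)/1.52 = -1.6/1.52 = -1.05 percentage points.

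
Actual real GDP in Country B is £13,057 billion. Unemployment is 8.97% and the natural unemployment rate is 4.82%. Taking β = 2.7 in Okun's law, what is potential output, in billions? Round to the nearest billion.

£14,705 billion

Unemployment gap = 8.97 - 4.82 = 4.15 points, so output gap = -2.7 × 4.15 = -11.205%.
Since Y = Y* × (1 + gap/100), Y* = 13057/0.88795 ≈ 14705 billion.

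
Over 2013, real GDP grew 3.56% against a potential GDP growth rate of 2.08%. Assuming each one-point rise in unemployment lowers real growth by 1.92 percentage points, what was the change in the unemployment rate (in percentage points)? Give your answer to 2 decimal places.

Growth-rate Okun's law: g_Y = g_Y* - β × Δu, so Δu = (g_Y* - g_Y)/β.
Δu = (2.08 - 3.56)/1.92 = -1.48/1.92 = -0.77 percentage points.

-0.77 percentage points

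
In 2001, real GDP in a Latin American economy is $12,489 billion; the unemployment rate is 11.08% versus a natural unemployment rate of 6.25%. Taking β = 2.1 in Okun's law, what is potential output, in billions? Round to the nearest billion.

Unemployment gap = 11.08 - 6.25 = 4.83 points, so output gap = -2.1 × 4.83 = -10.143%.
Since Y = Y* × (1 + gap/100), Y* = 12489/0.89857 ≈ 13899 billion.

$13,899 billion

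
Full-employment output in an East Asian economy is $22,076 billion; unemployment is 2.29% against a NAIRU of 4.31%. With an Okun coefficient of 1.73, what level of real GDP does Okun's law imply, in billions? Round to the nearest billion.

$22,847 billion

Unemployment gap = 2.29 - 4.31 = -2.02 points, so the output gap is -1.73 × (-2.02) = 3.4946%.
Actual GDP = 22076 × (1 + 3.4946/100) = 22076 × 1.034946 ≈ 22847 billion.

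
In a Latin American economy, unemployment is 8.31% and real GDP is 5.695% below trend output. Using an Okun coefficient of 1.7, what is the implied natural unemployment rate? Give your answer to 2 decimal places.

4.96%

From Okun's law, u - u* = -(output gap)/β = -(-5.695)/1.7 = 3.35 points.
So u* = 8.31 - 3.35 = 4.96%.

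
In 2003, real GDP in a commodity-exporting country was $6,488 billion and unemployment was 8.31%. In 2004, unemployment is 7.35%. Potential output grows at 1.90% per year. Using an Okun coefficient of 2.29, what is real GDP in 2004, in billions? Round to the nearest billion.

Δu = 7.35 - 8.31 = -0.96 points.
Okun's law (growth form): g_Y = g_Y* - β × Δu = 1.90 - 2.29 × (-0.96) = 1.9 + 2.1984 = 4.0984%.
Real GDP in the next year = 6488 × (1 + 4.0984/100) = 6488 × 1.040984 ≈ 6754 billion.

$6,754 billion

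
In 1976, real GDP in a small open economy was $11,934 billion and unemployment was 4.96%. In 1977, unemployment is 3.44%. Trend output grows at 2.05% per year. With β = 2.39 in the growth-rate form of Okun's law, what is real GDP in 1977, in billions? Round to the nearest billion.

$12,612 billion

Δu = 3.44 - 4.96 = -1.52 points.
Okun's law (growth form): g_Y = g_Y* - β × Δu = 2.05 - 2.39 × (-1.52) = 2.05 + 3.6328 = 5.6828%.
Real GDP in the next year = 11934 × (1 + 5.6828/100) = 11934 × 1.056828 ≈ 12612 billion.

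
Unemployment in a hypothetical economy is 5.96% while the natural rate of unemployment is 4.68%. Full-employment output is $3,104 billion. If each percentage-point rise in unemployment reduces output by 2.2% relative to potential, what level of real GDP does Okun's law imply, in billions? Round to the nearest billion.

$3,017 billion

Unemployment gap = 5.96 - 4.68 = 1.28 points, so the output gap is -2.2 × 1.28 = -2.816%.
Actual GDP = 3104 × (1 - 2.816/100) = 3104 × 0.97184 ≈ 3017 billion.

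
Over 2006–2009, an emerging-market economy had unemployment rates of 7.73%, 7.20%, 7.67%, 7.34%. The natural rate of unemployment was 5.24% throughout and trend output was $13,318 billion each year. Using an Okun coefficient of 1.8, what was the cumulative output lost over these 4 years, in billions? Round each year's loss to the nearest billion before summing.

$2,153 billion

Year 2006: gap = -1.8 × (7.73 - 5.24) = -4.482%, loss ≈ 13318 × 4.482/100 ≈ 597.
Year 2007: gap = -1.8 × (7.2 - 5.24) = -3.528%, loss ≈ 13318 × 3.528/100 ≈ 470.
Year 2008: gap = -1.8 × (7.67 - 5.24) = -4.374%, loss ≈ 13318 × 4.374/100 ≈ 583.
Year 2009: gap = -1.8 × (7.34 - 5.24) = -3.78%, loss ≈ 13318 × 3.78/100 ≈ 503.
Total lost output = 597 + 470 + 583 + 503 = 2153 billion.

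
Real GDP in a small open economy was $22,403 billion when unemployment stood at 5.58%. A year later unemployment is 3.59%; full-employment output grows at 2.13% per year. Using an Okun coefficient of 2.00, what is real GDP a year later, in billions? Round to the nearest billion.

$23,772 billion

Δu = 3.59 - 5.58 = -1.99 points.
Okun's law (growth form): g_Y = g_Y* - β × Δu = 2.13 - 2.00 × (-1.99) = 2.13 + 3.98 = 6.11%.
Real GDP in the next year = 22403 × (1 + 6.11/100) = 22403 × 1.0611 ≈ 23772 billion.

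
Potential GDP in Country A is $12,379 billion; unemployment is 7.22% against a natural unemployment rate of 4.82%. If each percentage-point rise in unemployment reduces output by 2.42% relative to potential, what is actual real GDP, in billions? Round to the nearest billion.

Unemployment gap = 7.22 - 4.82 = 2.4 points, so the output gap is -2.42 × 2.4 = -5.808%.
Actual GDP = 12379 × (1 - 5.808/100) = 12379 × 0.94192 ≈ 11660 billion.

$11,660 billion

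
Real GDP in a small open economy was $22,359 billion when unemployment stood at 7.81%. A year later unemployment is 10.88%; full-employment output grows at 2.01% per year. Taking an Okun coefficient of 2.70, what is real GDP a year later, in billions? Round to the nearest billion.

Δu = 10.88 - 7.81 = 3.07 points.
Okun's law (growth form): g_Y = g_Y* - β × Δu = 2.01 - 2.70 × (3.07) = 2.01 - 8.289 = -6.279%.
Real GDP in the next year = 22359 × (1 - 6.279/100) = 22359 × 0.93721 ≈ 20955 billion.

$20,955 billion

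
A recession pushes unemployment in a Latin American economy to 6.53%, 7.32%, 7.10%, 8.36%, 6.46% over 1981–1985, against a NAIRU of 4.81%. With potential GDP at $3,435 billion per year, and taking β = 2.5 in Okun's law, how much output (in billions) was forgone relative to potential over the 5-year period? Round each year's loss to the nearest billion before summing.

Year 1981: gap = -2.5 × (6.53 - 4.81) = -4.3%, loss ≈ 3435 × 4.3/100 ≈ 148.
Year 1982: gap = -2.5 × (7.32 - 4.81) = -6.275%, loss ≈ 3435 × 6.275/100 ≈ 216.
Year 1983: gap = -2.5 × (7.1 - 4.81) = -5.725%, loss ≈ 3435 × 5.725/100 ≈ 197.
Year 1984: gap = -2.5 × (8.36 - 4.81) = -8.875%, loss ≈ 3435 × 8.875/100 ≈ 305.
Year 1985: gap = -2.5 × (6.46 - 4.81) = -4.125%, loss ≈ 3435 × 4.125/100 ≈ 142.
Total lost output = 148 + 216 + 197 + 305 + 142 = 1008 billion.

$1,008 billion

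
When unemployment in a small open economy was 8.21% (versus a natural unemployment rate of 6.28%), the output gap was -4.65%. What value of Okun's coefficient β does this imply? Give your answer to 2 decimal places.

Okun's law: output gap = -β × (u - u*).
-4.65 = -β × (8.21 - 6.28) = -β × 1.93, so β = 4.65/1.93 = 2.41.

β ≈ 2.41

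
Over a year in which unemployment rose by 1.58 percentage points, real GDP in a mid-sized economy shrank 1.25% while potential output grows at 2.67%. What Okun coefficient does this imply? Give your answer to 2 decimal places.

β ≈ 2.48

Growth form: g_Y = g_Y* - β × Δu, so β = (g_Y* - g_Y)/Δu.
β = (2.67 + 1.25)/1.58 = 3.92/1.58 = 2.48.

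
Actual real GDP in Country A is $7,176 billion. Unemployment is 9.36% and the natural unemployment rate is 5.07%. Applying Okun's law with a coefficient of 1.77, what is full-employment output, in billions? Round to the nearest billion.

Unemployment gap = 9.36 - 5.07 = 4.29 points, so output gap = -1.77 × 4.29 = -7.5933%.
Since Y = Y* × (1 + gap/100), Y* = 7176/0.924067 ≈ 7766 billion.

$7,766 billion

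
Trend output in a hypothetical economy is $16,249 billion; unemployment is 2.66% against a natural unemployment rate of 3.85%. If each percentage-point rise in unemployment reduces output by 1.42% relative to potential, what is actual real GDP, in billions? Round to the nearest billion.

$16,524 billion

Unemployment gap = 2.66 - 3.85 = -1.19 points, so the output gap is -1.42 × (-1.19) = 1.6898%.
Actual GDP = 16249 × (1 + 1.6898/100) = 16249 × 1.016898 ≈ 16524 billion.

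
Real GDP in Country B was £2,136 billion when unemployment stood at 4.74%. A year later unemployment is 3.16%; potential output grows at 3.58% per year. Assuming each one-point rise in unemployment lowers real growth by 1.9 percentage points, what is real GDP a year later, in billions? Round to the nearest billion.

Δu = 3.16 - 4.74 = -1.58 points.
Okun's law (growth form): g_Y = g_Y* - β × Δu = 3.58 - 1.9 × (-1.58) = 3.58 + 3.002 = 6.582%.
Real GDP in the next year = 2136 × (1 + 6.582/100) = 2136 × 1.06582 ≈ 2277 billion.

£2,277 billion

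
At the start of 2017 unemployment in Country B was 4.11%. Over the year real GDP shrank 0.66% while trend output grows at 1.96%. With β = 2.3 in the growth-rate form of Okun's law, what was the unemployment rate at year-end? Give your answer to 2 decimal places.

5.25%

Growth-rate Okun's law: g_Y = g_Y* - β × Δu, so Δu = (g_Y* - g_Y)/β.
Δu = (1.96 + 0.66)/2.3 = 2.62/2.3 = 1.14 percentage points.
Year-end unemployment = 4.11 + 1.14 = 5.25%.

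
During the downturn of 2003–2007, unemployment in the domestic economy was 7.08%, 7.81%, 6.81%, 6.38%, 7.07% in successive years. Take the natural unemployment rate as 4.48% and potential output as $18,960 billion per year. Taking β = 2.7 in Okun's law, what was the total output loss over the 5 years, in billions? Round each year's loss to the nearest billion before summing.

Year 2003: gap = -2.7 × (7.08 - 4.48) = -7.02%, loss ≈ 18960 × 7.02/100 ≈ 1331.
Year 2004: gap = -2.7 × (7.81 - 4.48) = -8.991%, loss ≈ 18960 × 8.991/100 ≈ 1705.
Year 2005: gap = -2.7 × (6.81 - 4.48) = -6.291%, loss ≈ 18960 × 6.291/100 ≈ 1193.
Year 2006: gap = -2.7 × (6.38 - 4.48) = -5.13%, loss ≈ 18960 × 5.13/100 ≈ 973.
Year 2007: gap = -2.7 × (7.07 - 4.48) = -6.993%, loss ≈ 18960 × 6.993/100 ≈ 1326.
Total lost output = 1331 + 1705 + 1193 + 973 + 1326 = 6528 billion.

$6,528 billion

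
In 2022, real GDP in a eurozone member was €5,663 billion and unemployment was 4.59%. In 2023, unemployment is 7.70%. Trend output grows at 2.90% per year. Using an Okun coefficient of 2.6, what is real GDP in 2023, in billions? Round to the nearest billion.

Δu = 7.7 - 4.59 = 3.11 points.
Okun's law (growth form): g_Y = g_Y* - β × Δu = 2.90 - 2.6 × (3.11) = 2.9 - 8.086 = -5.186%.
Real GDP in the next year = 5663 × (1 - 5.186/100) = 5663 × 0.94814 ≈ 5369 billion.

€5,369 billion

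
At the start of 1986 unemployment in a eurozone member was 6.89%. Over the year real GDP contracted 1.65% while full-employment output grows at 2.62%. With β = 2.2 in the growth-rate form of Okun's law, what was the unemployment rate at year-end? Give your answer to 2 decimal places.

Growth-rate Okun's law: g_Y = g_Y* - β × Δu, so Δu = (g_Y* - g_Y)/β.
Δu = (2.62 + 1.65)/2.2 = 4.27/2.2 = 1.94 percentage points.
Year-end unemployment = 6.89 + 1.94 = 8.83%.

8.83%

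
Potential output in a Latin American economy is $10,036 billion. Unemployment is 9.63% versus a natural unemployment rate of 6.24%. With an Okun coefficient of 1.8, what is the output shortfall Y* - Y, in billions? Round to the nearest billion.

$612 billion

Output gap = -1.8 × (9.63 - 6.24) = -1.8 × 3.39 = -6.102%.
Actual GDP ≈ 10036 × 0.93898 ≈ 9424 billion, so the shortfall is 10036 - 9424 = 612 billion.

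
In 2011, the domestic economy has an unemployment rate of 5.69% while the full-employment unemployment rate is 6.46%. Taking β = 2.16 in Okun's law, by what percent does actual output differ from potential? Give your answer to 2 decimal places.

1.66%

The unemployment gap is 5.69 - 6.46 = -0.77 percentage points.
Okun's law gives an output gap of -2.16 × (-0.77) = 1.6632%, i.e. 1.66% above potential.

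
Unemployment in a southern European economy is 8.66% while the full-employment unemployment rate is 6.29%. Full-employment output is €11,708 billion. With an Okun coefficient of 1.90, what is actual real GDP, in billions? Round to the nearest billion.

€11,181 billion

Unemployment gap = 8.66 - 6.29 = 2.37 points, so the output gap is -1.9 × 2.37 = -4.503%.
Actual GDP = 11708 × (1 - 4.503/100) = 11708 × 0.95497 ≈ 11181 billion.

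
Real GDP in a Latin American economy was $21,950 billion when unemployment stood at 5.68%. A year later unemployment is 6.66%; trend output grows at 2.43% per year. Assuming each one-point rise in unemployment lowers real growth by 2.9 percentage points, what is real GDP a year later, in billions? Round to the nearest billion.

$21,860 billion

Δu = 6.66 - 5.68 = 0.98 points.
Okun's law (growth form): g_Y = g_Y* - β × Δu = 2.43 - 2.9 × (0.98) = 2.43 - 2.842 = -0.412%.
Real GDP in the next year = 21950 × (1 - 0.412/100) = 21950 × 0.99588 ≈ 21860 billion.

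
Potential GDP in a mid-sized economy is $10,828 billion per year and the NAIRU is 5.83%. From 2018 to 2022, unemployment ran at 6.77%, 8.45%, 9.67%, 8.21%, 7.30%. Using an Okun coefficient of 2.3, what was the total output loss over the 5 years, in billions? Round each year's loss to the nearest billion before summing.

$2,801 billion

Year 2018: gap = -2.3 × (6.77 - 5.83) = -2.162%, loss ≈ 10828 × 2.162/100 ≈ 234.
Year 2019: gap = -2.3 × (8.45 - 5.83) = -6.026%, loss ≈ 10828 × 6.026/100 ≈ 652.
Year 2020: gap = -2.3 × (9.67 - 5.83) = -8.832%, loss ≈ 10828 × 8.832/100 ≈ 956.
Year 2021: gap = -2.3 × (8.21 - 5.83) = -5.474%, loss ≈ 10828 × 5.474/100 ≈ 593.
Year 2022: gap = -2.3 × (7.3 - 5.83) = -3.381%, loss ≈ 10828 × 3.381/100 ≈ 366.
Total lost output = 234 + 652 + 956 + 593 + 366 = 2801 billion.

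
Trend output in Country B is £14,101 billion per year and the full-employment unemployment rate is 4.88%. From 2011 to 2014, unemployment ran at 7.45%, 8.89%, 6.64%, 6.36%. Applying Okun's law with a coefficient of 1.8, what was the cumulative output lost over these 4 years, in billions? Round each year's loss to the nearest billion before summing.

Year 2011: gap = -1.8 × (7.45 - 4.88) = -4.626%, loss ≈ 14101 × 4.626/100 ≈ 652.
Year 2012: gap = -1.8 × (8.89 - 4.88) = -7.218%, loss ≈ 14101 × 7.218/100 ≈ 1018.
Year 2013: gap = -1.8 × (6.64 - 4.88) = -3.168%, loss ≈ 14101 × 3.168/100 ≈ 447.
Year 2014: gap = -1.8 × (6.36 - 4.88) = -2.664%, loss ≈ 14101 × 2.664/100 ≈ 376.
Total lost output = 652 + 1018 + 447 + 376 = 2493 billion.

£2,493 billion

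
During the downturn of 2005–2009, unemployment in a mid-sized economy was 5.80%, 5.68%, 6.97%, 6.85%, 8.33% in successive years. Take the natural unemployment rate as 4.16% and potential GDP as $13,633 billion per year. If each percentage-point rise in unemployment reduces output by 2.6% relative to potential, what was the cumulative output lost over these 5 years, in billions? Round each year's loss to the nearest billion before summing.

Year 2005: gap = -2.6 × (5.8 - 4.16) = -4.264%, loss ≈ 13633 × 4.264/100 ≈ 581.
Year 2006: gap = -2.6 × (5.68 - 4.16) = -3.952%, loss ≈ 13633 × 3.952/100 ≈ 539.
Year 2007: gap = -2.6 × (6.97 - 4.16) = -7.306%, loss ≈ 13633 × 7.306/100 ≈ 996.
Year 2008: gap = -2.6 × (6.85 - 4.16) = -6.994%, loss ≈ 13633 × 6.994/100 ≈ 953.
Year 2009: gap = -2.6 × (8.33 - 4.16) = -10.842%, loss ≈ 13633 × 10.842/100 ≈ 1478.
Total lost output = 581 + 539 + 996 + 953 + 1478 = 4547 billion.

$4,547 billion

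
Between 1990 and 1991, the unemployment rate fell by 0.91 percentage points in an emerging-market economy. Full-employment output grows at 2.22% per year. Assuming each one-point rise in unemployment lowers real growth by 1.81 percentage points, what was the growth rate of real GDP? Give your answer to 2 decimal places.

Growth-rate Okun's law: g_Y = g_Y* - β × Δu.
g_Y = 2.22 - 1.81 × (-0.91) = 2.22 + 1.6471 = 3.8671%, i.e. 3.87% to 2 d.p.

3.87%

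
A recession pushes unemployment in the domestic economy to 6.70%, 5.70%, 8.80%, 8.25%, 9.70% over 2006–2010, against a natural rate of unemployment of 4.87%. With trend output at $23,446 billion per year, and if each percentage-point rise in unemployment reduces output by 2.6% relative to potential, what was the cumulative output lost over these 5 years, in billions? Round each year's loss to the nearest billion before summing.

$9,022 billion

Year 2006: gap = -2.6 × (6.7 - 4.87) = -4.758%, loss ≈ 23446 × 4.758/100 ≈ 1116.
Year 2007: gap = -2.6 × (5.7 - 4.87) = -2.158%, loss ≈ 23446 × 2.158/100 ≈ 506.
Year 2008: gap = -2.6 × (8.8 - 4.87) = -10.218%, loss ≈ 23446 × 10.218/100 ≈ 2396.
Year 2009: gap = -2.6 × (8.25 - 4.87) = -8.788%, loss ≈ 23446 × 8.788/100 ≈ 2060.
Year 2010: gap = -2.6 × (9.7 - 4.87) = -12.558%, loss ≈ 23446 × 12.558/100 ≈ 2944.
Total lost output = 1116 + 506 + 2396 + 2060 + 2944 = 9022 billion.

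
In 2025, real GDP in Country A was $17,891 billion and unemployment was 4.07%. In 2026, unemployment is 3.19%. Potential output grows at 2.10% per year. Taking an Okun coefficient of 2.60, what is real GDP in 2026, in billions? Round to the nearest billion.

Δu = 3.19 - 4.07 = -0.88 points.
Okun's law (growth form): g_Y = g_Y* - β × Δu = 2.10 - 2.60 × (-0.88) = 2.1 + 2.288 = 4.388%.
Real GDP in the next year = 17891 × (1 + 4.388/100) = 17891 × 1.04388 ≈ 18676 billion.

$18,676 billion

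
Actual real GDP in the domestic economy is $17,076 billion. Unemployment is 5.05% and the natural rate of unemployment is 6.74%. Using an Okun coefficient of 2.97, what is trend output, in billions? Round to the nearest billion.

$16,260 billion

Unemployment gap = 5.05 - 6.74 = -1.69 points, so output gap = -2.97 × (-1.69) = 5.0193%.
Since Y = Y* × (1 + gap/100), Y* = 17076/1.050193 ≈ 16260 billion.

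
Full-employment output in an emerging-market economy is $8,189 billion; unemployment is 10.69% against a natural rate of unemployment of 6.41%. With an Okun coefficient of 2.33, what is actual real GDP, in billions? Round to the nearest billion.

Unemployment gap = 10.69 - 6.41 = 4.28 points, so the output gap is -2.33 × 4.28 = -9.9724%.
Actual GDP = 8189 × (1 - 9.9724/100) = 8189 × 0.900276 ≈ 7372 billion.

$7,372 billion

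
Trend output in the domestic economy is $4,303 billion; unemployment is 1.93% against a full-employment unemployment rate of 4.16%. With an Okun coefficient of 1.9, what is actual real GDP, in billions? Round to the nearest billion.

$4,485 billion

Unemployment gap = 1.93 - 4.16 = -2.23 points, so the output gap is -1.9 × (-2.23) = 4.237%.
Actual GDP = 4303 × (1 + 4.237/100) = 4303 × 1.04237 ≈ 4485 billion.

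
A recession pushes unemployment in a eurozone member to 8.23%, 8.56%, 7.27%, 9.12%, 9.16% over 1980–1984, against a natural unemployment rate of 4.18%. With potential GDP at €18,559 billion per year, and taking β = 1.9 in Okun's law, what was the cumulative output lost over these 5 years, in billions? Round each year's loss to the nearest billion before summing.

Year 1980: gap = -1.9 × (8.23 - 4.18) = -7.695%, loss ≈ 18559 × 7.695/100 ≈ 1428.
Year 1981: gap = -1.9 × (8.56 - 4.18) = -8.322%, loss ≈ 18559 × 8.322/100 ≈ 1544.
Year 1982: gap = -1.9 × (7.27 - 4.18) = -5.871%, loss ≈ 18559 × 5.871/100 ≈ 1090.
Year 1983: gap = -1.9 × (9.12 - 4.18) = -9.386%, loss ≈ 18559 × 9.386/100 ≈ 1742.
Year 1984: gap = -1.9 × (9.16 - 4.18) = -9.462%, loss ≈ 18559 × 9.462/100 ≈ 1756.
Total lost output = 1428 + 1544 + 1090 + 1742 + 1756 = 7560 billion.

€7,560 billion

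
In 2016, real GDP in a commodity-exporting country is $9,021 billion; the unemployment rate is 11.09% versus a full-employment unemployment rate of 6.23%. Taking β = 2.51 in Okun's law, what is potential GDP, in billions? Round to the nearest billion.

$10,274 billion

Unemployment gap = 11.09 - 6.23 = 4.86 points, so output gap = -2.51 × 4.86 = -12.1986%.
Since Y = Y* × (1 + gap/100), Y* = 9021/0.878014 ≈ 10274 billion.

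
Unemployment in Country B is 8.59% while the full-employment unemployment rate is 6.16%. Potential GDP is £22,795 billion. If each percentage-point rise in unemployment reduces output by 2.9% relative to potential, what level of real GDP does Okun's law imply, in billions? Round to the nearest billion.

Unemployment gap = 8.59 - 6.16 = 2.43 points, so the output gap is -2.9 × 2.43 = -7.047%.
Actual GDP = 22795 × (1 - 7.047/100) = 22795 × 0.92953 ≈ 21189 billion.

£21,189 billion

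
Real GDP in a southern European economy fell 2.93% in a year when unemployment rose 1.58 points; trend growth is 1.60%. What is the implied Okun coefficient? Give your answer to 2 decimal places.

β ≈ 2.87

Growth form: g_Y = g_Y* - β × Δu, so β = (g_Y* - g_Y)/Δu.
β = (1.6 + 2.93)/1.58 = 4.53/1.58 = 2.87.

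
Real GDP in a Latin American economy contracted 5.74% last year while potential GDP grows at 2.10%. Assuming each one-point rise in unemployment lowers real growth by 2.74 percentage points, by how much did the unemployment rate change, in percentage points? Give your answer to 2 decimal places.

Growth-rate Okun's law: g_Y = g_Y* - β × Δu, so Δu = (g_Y* - g_Y)/β.
Δu = (2.1 + 5.74)/2.74 = 7.84/2.74 = 2.86 percentage points.

2.86 percentage points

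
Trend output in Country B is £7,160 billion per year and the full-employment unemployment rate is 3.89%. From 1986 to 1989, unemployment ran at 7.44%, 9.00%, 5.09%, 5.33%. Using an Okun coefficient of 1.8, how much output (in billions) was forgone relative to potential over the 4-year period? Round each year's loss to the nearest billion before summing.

£1,458 billion

Year 1986: gap = -1.8 × (7.44 - 3.89) = -6.39%, loss ≈ 7160 × 6.39/100 ≈ 458.
Year 1987: gap = -1.8 × (9 - 3.89) = -9.198%, loss ≈ 7160 × 9.198/100 ≈ 659.
Year 1988: gap = -1.8 × (5.09 - 3.89) = -2.16%, loss ≈ 7160 × 2.16/100 ≈ 155.
Year 1989: gap = -1.8 × (5.33 - 3.89) = -2.592%, loss ≈ 7160 × 2.592/100 ≈ 186.
Total lost output = 458 + 659 + 155 + 186 = 1458 billion.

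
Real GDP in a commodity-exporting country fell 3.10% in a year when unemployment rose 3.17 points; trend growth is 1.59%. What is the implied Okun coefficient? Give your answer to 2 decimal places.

β ≈ 1.48

Growth form: g_Y = g_Y* - β × Δu, so β = (g_Y* - g_Y)/Δu.
β = (1.59 + 3.1)/3.17 = 4.69/3.17 = 1.48.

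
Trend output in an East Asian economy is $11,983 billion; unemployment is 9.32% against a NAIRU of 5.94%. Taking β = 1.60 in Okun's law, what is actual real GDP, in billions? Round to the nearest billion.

Unemployment gap = 9.32 - 5.94 = 3.38 points, so the output gap is -1.6 × 3.38 = -5.408%.
Actual GDP = 11983 × (1 - 5.408/100) = 11983 × 0.94592 ≈ 11335 billion.

$11,335 billion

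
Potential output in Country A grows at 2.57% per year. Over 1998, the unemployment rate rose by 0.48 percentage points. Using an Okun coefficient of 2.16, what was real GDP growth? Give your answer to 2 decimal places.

1.53%

Growth-rate Okun's law: g_Y = g_Y* - β × Δu.
g_Y = 2.57 - 2.16 × (0.48) = 2.57 - 1.0368 = 1.5332%, i.e. 1.53% to 2 d.p.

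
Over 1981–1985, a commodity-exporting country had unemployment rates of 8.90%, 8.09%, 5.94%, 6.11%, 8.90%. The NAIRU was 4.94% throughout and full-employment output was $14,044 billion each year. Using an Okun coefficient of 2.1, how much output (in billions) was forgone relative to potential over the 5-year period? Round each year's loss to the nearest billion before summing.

$3,905 billion

Year 1981: gap = -2.1 × (8.9 - 4.94) = -8.316%, loss ≈ 14044 × 8.316/100 ≈ 1168.
Year 1982: gap = -2.1 × (8.09 - 4.94) = -6.615%, loss ≈ 14044 × 6.615/100 ≈ 929.
Year 1983: gap = -2.1 × (5.94 - 4.94) = -2.1%, loss ≈ 14044 × 2.1/100 ≈ 295.
Year 1984: gap = -2.1 × (6.11 - 4.94) = -2.457%, loss ≈ 14044 × 2.457/100 ≈ 345.
Year 1985: gap = -2.1 × (8.9 - 4.94) = -8.316%, loss ≈ 14044 × 8.316/100 ≈ 1168.
Total lost output = 1168 + 929 + 295 + 345 + 1168 = 3905 billion.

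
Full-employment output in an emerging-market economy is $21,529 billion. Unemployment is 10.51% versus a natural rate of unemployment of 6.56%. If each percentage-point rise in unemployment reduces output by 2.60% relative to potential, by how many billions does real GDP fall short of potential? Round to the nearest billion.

Output gap = -2.60 × (10.51 - 6.56) = -2.6 × 3.95 = -10.27%.
Actual GDP ≈ 21529 × 0.8973 ≈ 19318 billion, so the shortfall is 21529 - 19318 = 2211 billion.

$2,211 billion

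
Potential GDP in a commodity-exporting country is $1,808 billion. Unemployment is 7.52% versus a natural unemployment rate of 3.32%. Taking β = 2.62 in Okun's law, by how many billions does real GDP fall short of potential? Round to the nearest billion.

Output gap = -2.62 × (7.52 - 3.32) = -2.62 × 4.2 = -11.004%.
Actual GDP ≈ 1808 × 0.88996 ≈ 1609 billion, so the shortfall is 1808 - 1609 = 199 billion.

$199 billion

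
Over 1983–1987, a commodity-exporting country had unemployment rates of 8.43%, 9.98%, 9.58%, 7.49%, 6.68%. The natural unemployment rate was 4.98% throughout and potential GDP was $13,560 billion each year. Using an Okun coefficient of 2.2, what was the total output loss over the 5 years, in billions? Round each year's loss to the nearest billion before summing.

Year 1983: gap = -2.2 × (8.43 - 4.98) = -7.59%, loss ≈ 13560 × 7.59/100 ≈ 1029.
Year 1984: gap = -2.2 × (9.98 - 4.98) = -11%, loss ≈ 13560 × 11/100 ≈ 1492.
Year 1985: gap = -2.2 × (9.58 - 4.98) = -10.12%, loss ≈ 13560 × 10.12/100 ≈ 1372.
Year 1986: gap = -2.2 × (7.49 - 4.98) = -5.522%, loss ≈ 13560 × 5.522/100 ≈ 749.
Year 1987: gap = -2.2 × (6.68 - 4.98) = -3.74%, loss ≈ 13560 × 3.74/100 ≈ 507.
Total lost output = 1029 + 1492 + 1372 + 749 + 507 = 5149 billion.

$5,149 billion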